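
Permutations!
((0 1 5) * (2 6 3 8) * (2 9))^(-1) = (0 5 1)(2 9 8 3 6) = [5, 0, 9, 6, 4, 1, 2, 7, 3, 8]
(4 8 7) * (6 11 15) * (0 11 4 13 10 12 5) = (0 11 15 6 4 8 7 13 10 12 5) = [11, 1, 2, 3, 8, 0, 4, 13, 7, 9, 12, 15, 5, 10, 14, 6]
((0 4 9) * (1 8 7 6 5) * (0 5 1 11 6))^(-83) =(0 8 6 5 4 7 1 11 9) =[8, 11, 2, 3, 7, 4, 5, 1, 6, 0, 10, 9]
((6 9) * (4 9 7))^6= [0, 1, 2, 3, 6, 5, 4, 9, 8, 7]= (4 6)(7 9)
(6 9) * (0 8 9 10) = (0 8 9 6 10) = [8, 1, 2, 3, 4, 5, 10, 7, 9, 6, 0]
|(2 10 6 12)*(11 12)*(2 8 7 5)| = 8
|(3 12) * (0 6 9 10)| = 4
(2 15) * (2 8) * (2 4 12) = (2 15 8 4 12) = [0, 1, 15, 3, 12, 5, 6, 7, 4, 9, 10, 11, 2, 13, 14, 8]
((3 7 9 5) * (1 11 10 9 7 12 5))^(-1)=(1 9 10 11)(3 5 12)=[0, 9, 2, 5, 4, 12, 6, 7, 8, 10, 11, 1, 3]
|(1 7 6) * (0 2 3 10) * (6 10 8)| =8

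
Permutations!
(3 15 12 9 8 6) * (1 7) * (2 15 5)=(1 7)(2 15 12 9 8 6 3 5)=[0, 7, 15, 5, 4, 2, 3, 1, 6, 8, 10, 11, 9, 13, 14, 12]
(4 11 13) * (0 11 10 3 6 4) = (0 11 13)(3 6 4 10) = [11, 1, 2, 6, 10, 5, 4, 7, 8, 9, 3, 13, 12, 0]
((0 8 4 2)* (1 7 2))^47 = (0 2 7 1 4 8) = [2, 4, 7, 3, 8, 5, 6, 1, 0]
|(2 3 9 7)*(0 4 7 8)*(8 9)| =|(9)(0 4 7 2 3 8)| =6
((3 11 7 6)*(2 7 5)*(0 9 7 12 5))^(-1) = [11, 1, 5, 6, 4, 12, 7, 9, 8, 0, 10, 3, 2] = (0 11 3 6 7 9)(2 5 12)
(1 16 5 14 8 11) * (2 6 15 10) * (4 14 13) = (1 16 5 13 4 14 8 11)(2 6 15 10) = [0, 16, 6, 3, 14, 13, 15, 7, 11, 9, 2, 1, 12, 4, 8, 10, 5]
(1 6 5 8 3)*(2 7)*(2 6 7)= (1 7 6 5 8 3)= [0, 7, 2, 1, 4, 8, 5, 6, 3]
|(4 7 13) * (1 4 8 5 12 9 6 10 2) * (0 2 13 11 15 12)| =14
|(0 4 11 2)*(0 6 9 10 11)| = 10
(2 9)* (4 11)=(2 9)(4 11)=[0, 1, 9, 3, 11, 5, 6, 7, 8, 2, 10, 4]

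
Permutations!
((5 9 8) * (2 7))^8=(5 8 9)=[0, 1, 2, 3, 4, 8, 6, 7, 9, 5]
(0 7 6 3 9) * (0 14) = (0 7 6 3 9 14) = [7, 1, 2, 9, 4, 5, 3, 6, 8, 14, 10, 11, 12, 13, 0]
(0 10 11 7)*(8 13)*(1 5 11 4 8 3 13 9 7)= [10, 5, 2, 13, 8, 11, 6, 0, 9, 7, 4, 1, 12, 3]= (0 10 4 8 9 7)(1 5 11)(3 13)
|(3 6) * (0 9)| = |(0 9)(3 6)| = 2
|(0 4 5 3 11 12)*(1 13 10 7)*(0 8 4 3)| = 28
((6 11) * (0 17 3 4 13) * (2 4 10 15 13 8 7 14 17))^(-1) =(0 13 15 10 3 17 14 7 8 4 2)(6 11) =[13, 1, 0, 17, 2, 5, 11, 8, 4, 9, 3, 6, 12, 15, 7, 10, 16, 14]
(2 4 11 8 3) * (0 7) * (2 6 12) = (0 7)(2 4 11 8 3 6 12) = [7, 1, 4, 6, 11, 5, 12, 0, 3, 9, 10, 8, 2]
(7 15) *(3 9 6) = (3 9 6)(7 15) = [0, 1, 2, 9, 4, 5, 3, 15, 8, 6, 10, 11, 12, 13, 14, 7]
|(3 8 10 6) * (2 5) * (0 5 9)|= |(0 5 2 9)(3 8 10 6)|= 4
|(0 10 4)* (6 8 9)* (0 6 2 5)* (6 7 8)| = |(0 10 4 7 8 9 2 5)| = 8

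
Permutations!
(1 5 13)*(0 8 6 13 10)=(0 8 6 13 1 5 10)=[8, 5, 2, 3, 4, 10, 13, 7, 6, 9, 0, 11, 12, 1]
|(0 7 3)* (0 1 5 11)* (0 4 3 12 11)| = 8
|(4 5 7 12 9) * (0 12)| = 6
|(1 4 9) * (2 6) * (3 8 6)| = |(1 4 9)(2 3 8 6)| = 12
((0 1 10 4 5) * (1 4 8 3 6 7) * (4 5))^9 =[5, 3, 2, 1, 4, 0, 10, 8, 7, 9, 6] =(0 5)(1 3)(6 10)(7 8)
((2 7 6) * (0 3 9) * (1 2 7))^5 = (0 9 3)(1 2)(6 7) = [9, 2, 1, 0, 4, 5, 7, 6, 8, 3]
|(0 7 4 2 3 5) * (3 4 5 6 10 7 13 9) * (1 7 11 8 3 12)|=|(0 13 9 12 1 7 5)(2 4)(3 6 10 11 8)|=70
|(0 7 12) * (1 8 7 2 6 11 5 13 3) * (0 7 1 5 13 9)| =|(0 2 6 11 13 3 5 9)(1 8)(7 12)| =8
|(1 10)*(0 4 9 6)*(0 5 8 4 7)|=10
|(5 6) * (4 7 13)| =|(4 7 13)(5 6)| =6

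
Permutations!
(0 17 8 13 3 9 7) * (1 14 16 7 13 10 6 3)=(0 17 8 10 6 3 9 13 1 14 16 7)=[17, 14, 2, 9, 4, 5, 3, 0, 10, 13, 6, 11, 12, 1, 16, 15, 7, 8]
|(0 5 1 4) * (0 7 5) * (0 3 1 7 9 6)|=|(0 3 1 4 9 6)(5 7)|=6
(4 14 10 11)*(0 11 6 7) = (0 11 4 14 10 6 7) = [11, 1, 2, 3, 14, 5, 7, 0, 8, 9, 6, 4, 12, 13, 10]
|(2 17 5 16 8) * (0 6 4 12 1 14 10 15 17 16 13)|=|(0 6 4 12 1 14 10 15 17 5 13)(2 16 8)|=33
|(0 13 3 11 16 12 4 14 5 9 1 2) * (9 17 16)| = |(0 13 3 11 9 1 2)(4 14 5 17 16 12)| = 42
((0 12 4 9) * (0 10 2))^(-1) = [2, 1, 10, 3, 12, 5, 6, 7, 8, 4, 9, 11, 0] = (0 2 10 9 4 12)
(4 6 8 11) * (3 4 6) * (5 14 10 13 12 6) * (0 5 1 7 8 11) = (0 5 14 10 13 12 6 11 1 7 8)(3 4) = [5, 7, 2, 4, 3, 14, 11, 8, 0, 9, 13, 1, 6, 12, 10]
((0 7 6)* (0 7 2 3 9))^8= (9)= [0, 1, 2, 3, 4, 5, 6, 7, 8, 9]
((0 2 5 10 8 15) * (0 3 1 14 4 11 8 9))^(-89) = (0 2 5 10 9)(1 4 8 3 14 11 15) = [2, 4, 5, 14, 8, 10, 6, 7, 3, 0, 9, 15, 12, 13, 11, 1]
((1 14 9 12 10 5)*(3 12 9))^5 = [0, 5, 2, 14, 4, 10, 6, 7, 8, 9, 12, 11, 3, 13, 1] = (1 5 10 12 3 14)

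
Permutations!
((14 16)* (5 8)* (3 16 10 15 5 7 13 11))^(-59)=[0, 1, 2, 16, 4, 8, 6, 13, 7, 9, 15, 3, 12, 11, 10, 5, 14]=(3 16 14 10 15 5 8 7 13 11)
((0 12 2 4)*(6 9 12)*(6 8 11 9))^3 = (0 9 4 11 2 8 12) = [9, 1, 8, 3, 11, 5, 6, 7, 12, 4, 10, 2, 0]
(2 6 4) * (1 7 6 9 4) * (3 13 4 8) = (1 7 6)(2 9 8 3 13 4) = [0, 7, 9, 13, 2, 5, 1, 6, 3, 8, 10, 11, 12, 4]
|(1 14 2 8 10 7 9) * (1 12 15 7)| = |(1 14 2 8 10)(7 9 12 15)| = 20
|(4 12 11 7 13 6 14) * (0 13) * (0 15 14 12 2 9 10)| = |(0 13 6 12 11 7 15 14 4 2 9 10)| = 12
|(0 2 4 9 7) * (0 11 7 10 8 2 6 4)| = |(0 6 4 9 10 8 2)(7 11)| = 14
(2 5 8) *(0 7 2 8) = [7, 1, 5, 3, 4, 0, 6, 2, 8] = (8)(0 7 2 5)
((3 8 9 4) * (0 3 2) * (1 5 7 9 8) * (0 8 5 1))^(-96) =(9) =[0, 1, 2, 3, 4, 5, 6, 7, 8, 9]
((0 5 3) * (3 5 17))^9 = [0, 1, 2, 3, 4, 5, 6, 7, 8, 9, 10, 11, 12, 13, 14, 15, 16, 17] = (17)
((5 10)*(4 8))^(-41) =(4 8)(5 10) =[0, 1, 2, 3, 8, 10, 6, 7, 4, 9, 5]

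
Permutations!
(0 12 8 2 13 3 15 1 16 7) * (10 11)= (0 12 8 2 13 3 15 1 16 7)(10 11)= [12, 16, 13, 15, 4, 5, 6, 0, 2, 9, 11, 10, 8, 3, 14, 1, 7]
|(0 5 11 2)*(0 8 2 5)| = 2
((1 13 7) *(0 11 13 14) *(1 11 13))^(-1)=(0 14 1 11 7 13)=[14, 11, 2, 3, 4, 5, 6, 13, 8, 9, 10, 7, 12, 0, 1]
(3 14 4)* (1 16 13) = (1 16 13)(3 14 4) = [0, 16, 2, 14, 3, 5, 6, 7, 8, 9, 10, 11, 12, 1, 4, 15, 13]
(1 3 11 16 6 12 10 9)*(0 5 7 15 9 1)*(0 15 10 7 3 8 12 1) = (0 5 3 11 16 6 1 8 12 7 10)(9 15) = [5, 8, 2, 11, 4, 3, 1, 10, 12, 15, 0, 16, 7, 13, 14, 9, 6]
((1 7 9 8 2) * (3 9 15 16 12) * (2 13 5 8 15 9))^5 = (1 12 9 2 16 7 3 15)(5 13 8) = [0, 12, 16, 15, 4, 13, 6, 3, 5, 2, 10, 11, 9, 8, 14, 1, 7]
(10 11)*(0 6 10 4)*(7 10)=(0 6 7 10 11 4)=[6, 1, 2, 3, 0, 5, 7, 10, 8, 9, 11, 4]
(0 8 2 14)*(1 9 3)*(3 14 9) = (0 8 2 9 14)(1 3) = [8, 3, 9, 1, 4, 5, 6, 7, 2, 14, 10, 11, 12, 13, 0]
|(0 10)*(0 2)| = 3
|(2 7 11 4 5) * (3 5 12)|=|(2 7 11 4 12 3 5)|=7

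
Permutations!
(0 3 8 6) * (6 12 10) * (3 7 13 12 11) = (0 7 13 12 10 6)(3 8 11) = [7, 1, 2, 8, 4, 5, 0, 13, 11, 9, 6, 3, 10, 12]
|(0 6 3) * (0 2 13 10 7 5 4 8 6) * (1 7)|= 10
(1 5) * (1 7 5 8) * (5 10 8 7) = [0, 7, 2, 3, 4, 5, 6, 10, 1, 9, 8] = (1 7 10 8)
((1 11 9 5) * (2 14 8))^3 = (14)(1 5 9 11) = [0, 5, 2, 3, 4, 9, 6, 7, 8, 11, 10, 1, 12, 13, 14]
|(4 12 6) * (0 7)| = 6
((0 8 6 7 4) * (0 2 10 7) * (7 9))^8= (0 6 8)(2 7 10 4 9)= [6, 1, 7, 3, 9, 5, 8, 10, 0, 2, 4]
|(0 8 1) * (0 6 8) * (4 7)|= |(1 6 8)(4 7)|= 6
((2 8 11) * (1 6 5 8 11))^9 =(1 6 5 8)(2 11) =[0, 6, 11, 3, 4, 8, 5, 7, 1, 9, 10, 2]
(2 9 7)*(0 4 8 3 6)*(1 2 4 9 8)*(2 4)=(0 9 7 2 8 3 6)(1 4)=[9, 4, 8, 6, 1, 5, 0, 2, 3, 7]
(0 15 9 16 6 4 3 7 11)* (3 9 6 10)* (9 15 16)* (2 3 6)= (0 16 10 6 4 15 2 3 7 11)= [16, 1, 3, 7, 15, 5, 4, 11, 8, 9, 6, 0, 12, 13, 14, 2, 10]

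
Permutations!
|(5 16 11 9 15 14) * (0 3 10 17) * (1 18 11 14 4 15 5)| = |(0 3 10 17)(1 18 11 9 5 16 14)(4 15)| = 28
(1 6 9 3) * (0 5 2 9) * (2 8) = (0 5 8 2 9 3 1 6) = [5, 6, 9, 1, 4, 8, 0, 7, 2, 3]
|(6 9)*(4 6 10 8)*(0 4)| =|(0 4 6 9 10 8)| =6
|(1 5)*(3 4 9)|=6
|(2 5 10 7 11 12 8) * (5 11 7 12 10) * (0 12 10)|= 5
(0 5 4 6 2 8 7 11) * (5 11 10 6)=(0 11)(2 8 7 10 6)(4 5)=[11, 1, 8, 3, 5, 4, 2, 10, 7, 9, 6, 0]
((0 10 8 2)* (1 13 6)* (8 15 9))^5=(0 2 8 9 15 10)(1 6 13)=[2, 6, 8, 3, 4, 5, 13, 7, 9, 15, 0, 11, 12, 1, 14, 10]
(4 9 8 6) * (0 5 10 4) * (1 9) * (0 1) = (0 5 10 4)(1 9 8 6) = [5, 9, 2, 3, 0, 10, 1, 7, 6, 8, 4]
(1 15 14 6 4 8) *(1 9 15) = (4 8 9 15 14 6) = [0, 1, 2, 3, 8, 5, 4, 7, 9, 15, 10, 11, 12, 13, 6, 14]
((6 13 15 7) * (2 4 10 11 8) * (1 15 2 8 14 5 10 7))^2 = (15)(2 7 13 4 6)(5 11)(10 14) = [0, 1, 7, 3, 6, 11, 2, 13, 8, 9, 14, 5, 12, 4, 10, 15]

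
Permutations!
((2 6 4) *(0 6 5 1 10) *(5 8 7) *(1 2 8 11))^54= (0 7 1 4 2)(5 10 8 11 6)= [7, 4, 0, 3, 2, 10, 5, 1, 11, 9, 8, 6]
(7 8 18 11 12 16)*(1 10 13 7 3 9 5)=[0, 10, 2, 9, 4, 1, 6, 8, 18, 5, 13, 12, 16, 7, 14, 15, 3, 17, 11]=(1 10 13 7 8 18 11 12 16 3 9 5)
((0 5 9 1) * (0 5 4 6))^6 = (9) = [0, 1, 2, 3, 4, 5, 6, 7, 8, 9]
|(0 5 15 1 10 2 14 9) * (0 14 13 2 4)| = |(0 5 15 1 10 4)(2 13)(9 14)| = 6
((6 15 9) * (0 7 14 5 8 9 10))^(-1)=[10, 1, 2, 3, 4, 14, 9, 0, 5, 8, 15, 11, 12, 13, 7, 6]=(0 10 15 6 9 8 5 14 7)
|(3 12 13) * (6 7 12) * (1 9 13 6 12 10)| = |(1 9 13 3 12 6 7 10)| = 8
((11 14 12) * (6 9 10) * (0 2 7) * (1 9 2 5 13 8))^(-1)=(0 7 2 6 10 9 1 8 13 5)(11 12 14)=[7, 8, 6, 3, 4, 0, 10, 2, 13, 1, 9, 12, 14, 5, 11]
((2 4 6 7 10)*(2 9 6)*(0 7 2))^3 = (0 9 4 10 2 7 6) = [9, 1, 7, 3, 10, 5, 0, 6, 8, 4, 2]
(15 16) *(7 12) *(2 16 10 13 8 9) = (2 16 15 10 13 8 9)(7 12) = [0, 1, 16, 3, 4, 5, 6, 12, 9, 2, 13, 11, 7, 8, 14, 10, 15]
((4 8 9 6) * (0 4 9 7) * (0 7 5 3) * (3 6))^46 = [6, 1, 2, 5, 9, 0, 4, 7, 3, 8] = (0 6 4 9 8 3 5)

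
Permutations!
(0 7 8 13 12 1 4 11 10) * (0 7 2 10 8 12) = (0 2 10 7 12 1 4 11 8 13) = [2, 4, 10, 3, 11, 5, 6, 12, 13, 9, 7, 8, 1, 0]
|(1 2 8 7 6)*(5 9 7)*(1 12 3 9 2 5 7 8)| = 6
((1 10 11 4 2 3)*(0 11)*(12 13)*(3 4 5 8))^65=(0 5 3 10 11 8 1)(2 4)(12 13)=[5, 0, 4, 10, 2, 3, 6, 7, 1, 9, 11, 8, 13, 12]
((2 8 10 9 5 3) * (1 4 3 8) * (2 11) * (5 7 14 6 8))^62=(1 3 2 4 11)(6 10 7)(8 9 14)=[0, 3, 4, 2, 11, 5, 10, 6, 9, 14, 7, 1, 12, 13, 8]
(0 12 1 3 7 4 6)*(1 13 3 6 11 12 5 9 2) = [5, 6, 1, 7, 11, 9, 0, 4, 8, 2, 10, 12, 13, 3] = (0 5 9 2 1 6)(3 7 4 11 12 13)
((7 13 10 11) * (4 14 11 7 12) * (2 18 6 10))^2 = (2 6 7)(4 11)(10 13 18)(12 14) = [0, 1, 6, 3, 11, 5, 7, 2, 8, 9, 13, 4, 14, 18, 12, 15, 16, 17, 10]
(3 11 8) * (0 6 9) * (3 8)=(0 6 9)(3 11)=[6, 1, 2, 11, 4, 5, 9, 7, 8, 0, 10, 3]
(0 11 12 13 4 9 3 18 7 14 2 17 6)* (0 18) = (0 11 12 13 4 9 3)(2 17 6 18 7 14) = [11, 1, 17, 0, 9, 5, 18, 14, 8, 3, 10, 12, 13, 4, 2, 15, 16, 6, 7]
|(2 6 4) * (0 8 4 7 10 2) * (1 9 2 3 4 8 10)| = |(0 10 3 4)(1 9 2 6 7)| = 20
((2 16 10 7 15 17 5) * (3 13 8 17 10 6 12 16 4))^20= (2 5 17 8 13 3 4)(6 16 12)(7 10 15)= [0, 1, 5, 4, 2, 17, 16, 10, 13, 9, 15, 11, 6, 3, 14, 7, 12, 8]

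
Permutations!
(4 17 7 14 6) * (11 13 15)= (4 17 7 14 6)(11 13 15)= [0, 1, 2, 3, 17, 5, 4, 14, 8, 9, 10, 13, 12, 15, 6, 11, 16, 7]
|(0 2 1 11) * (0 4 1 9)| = |(0 2 9)(1 11 4)| = 3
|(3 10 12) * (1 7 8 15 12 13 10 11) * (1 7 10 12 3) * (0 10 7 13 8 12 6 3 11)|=|(0 10 8 15 11 13 6 3)(1 7 12)|=24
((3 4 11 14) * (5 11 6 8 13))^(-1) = (3 14 11 5 13 8 6 4) = [0, 1, 2, 14, 3, 13, 4, 7, 6, 9, 10, 5, 12, 8, 11]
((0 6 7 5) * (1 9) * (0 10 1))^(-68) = [7, 0, 2, 3, 4, 1, 5, 10, 8, 6, 9] = (0 7 10 9 6 5 1)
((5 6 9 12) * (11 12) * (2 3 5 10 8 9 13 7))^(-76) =(2 5 13)(3 6 7)(8 10 12 11 9) =[0, 1, 5, 6, 4, 13, 7, 3, 10, 8, 12, 9, 11, 2]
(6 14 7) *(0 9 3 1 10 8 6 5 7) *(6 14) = (0 9 3 1 10 8 14)(5 7) = [9, 10, 2, 1, 4, 7, 6, 5, 14, 3, 8, 11, 12, 13, 0]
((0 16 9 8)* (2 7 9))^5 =[8, 1, 16, 3, 4, 5, 6, 2, 9, 7, 10, 11, 12, 13, 14, 15, 0] =(0 8 9 7 2 16)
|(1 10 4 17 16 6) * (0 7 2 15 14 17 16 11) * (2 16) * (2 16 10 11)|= |(0 7 10 4 16 6 1 11)(2 15 14 17)|= 8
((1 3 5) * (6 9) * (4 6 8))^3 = [0, 1, 2, 3, 8, 5, 4, 7, 9, 6] = (4 8 9 6)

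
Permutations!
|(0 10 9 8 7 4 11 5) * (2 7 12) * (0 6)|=|(0 10 9 8 12 2 7 4 11 5 6)|=11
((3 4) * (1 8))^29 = (1 8)(3 4) = [0, 8, 2, 4, 3, 5, 6, 7, 1]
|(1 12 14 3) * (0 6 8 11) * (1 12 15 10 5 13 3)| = |(0 6 8 11)(1 15 10 5 13 3 12 14)| = 8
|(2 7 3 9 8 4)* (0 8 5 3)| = |(0 8 4 2 7)(3 9 5)| = 15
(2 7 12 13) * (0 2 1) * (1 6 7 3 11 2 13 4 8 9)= (0 13 6 7 12 4 8 9 1)(2 3 11)= [13, 0, 3, 11, 8, 5, 7, 12, 9, 1, 10, 2, 4, 6]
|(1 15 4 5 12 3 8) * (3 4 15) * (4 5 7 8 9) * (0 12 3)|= 9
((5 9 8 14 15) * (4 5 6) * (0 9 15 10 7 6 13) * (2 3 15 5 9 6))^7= (0 7 4 3 8 13 10 6 2 9 15 14)= [7, 1, 9, 8, 3, 5, 2, 4, 13, 15, 6, 11, 12, 10, 0, 14]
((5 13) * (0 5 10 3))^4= (0 3 10 13 5)= [3, 1, 2, 10, 4, 0, 6, 7, 8, 9, 13, 11, 12, 5]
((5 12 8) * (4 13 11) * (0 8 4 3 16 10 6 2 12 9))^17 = (0 8 5 9)(2 6 10 16 3 11 13 4 12) = [8, 1, 6, 11, 12, 9, 10, 7, 5, 0, 16, 13, 2, 4, 14, 15, 3]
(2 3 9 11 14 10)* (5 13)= (2 3 9 11 14 10)(5 13)= [0, 1, 3, 9, 4, 13, 6, 7, 8, 11, 2, 14, 12, 5, 10]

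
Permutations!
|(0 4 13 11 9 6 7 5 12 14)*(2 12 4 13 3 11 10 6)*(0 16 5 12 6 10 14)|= 13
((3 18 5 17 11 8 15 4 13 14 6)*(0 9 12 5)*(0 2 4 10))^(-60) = (0 5 8)(2 14 18 13 3 4 6)(9 17 15)(10 12 11) = [5, 1, 14, 4, 6, 8, 2, 7, 0, 17, 12, 10, 11, 3, 18, 9, 16, 15, 13]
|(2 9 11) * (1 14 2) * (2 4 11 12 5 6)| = 20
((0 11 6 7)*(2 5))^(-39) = (0 11 6 7)(2 5) = [11, 1, 5, 3, 4, 2, 7, 0, 8, 9, 10, 6]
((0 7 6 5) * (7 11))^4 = (0 5 6 7 11) = [5, 1, 2, 3, 4, 6, 7, 11, 8, 9, 10, 0]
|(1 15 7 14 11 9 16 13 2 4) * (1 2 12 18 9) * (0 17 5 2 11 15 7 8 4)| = 140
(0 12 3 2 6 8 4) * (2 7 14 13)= (0 12 3 7 14 13 2 6 8 4)= [12, 1, 6, 7, 0, 5, 8, 14, 4, 9, 10, 11, 3, 2, 13]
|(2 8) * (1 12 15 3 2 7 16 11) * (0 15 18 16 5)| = 35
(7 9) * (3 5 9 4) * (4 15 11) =(3 5 9 7 15 11 4) =[0, 1, 2, 5, 3, 9, 6, 15, 8, 7, 10, 4, 12, 13, 14, 11]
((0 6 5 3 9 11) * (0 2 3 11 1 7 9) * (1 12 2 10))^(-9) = (0 5 10 7 12 3 6 11 1 9 2) = [5, 9, 0, 6, 4, 10, 11, 12, 8, 2, 7, 1, 3]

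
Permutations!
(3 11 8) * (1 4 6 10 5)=(1 4 6 10 5)(3 11 8)=[0, 4, 2, 11, 6, 1, 10, 7, 3, 9, 5, 8]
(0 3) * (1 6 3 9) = (0 9 1 6 3) = [9, 6, 2, 0, 4, 5, 3, 7, 8, 1]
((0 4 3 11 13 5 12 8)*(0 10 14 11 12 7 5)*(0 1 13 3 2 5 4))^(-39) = (1 13)(2 5 7 4)(3 10)(8 11)(12 14) = [0, 13, 5, 10, 2, 7, 6, 4, 11, 9, 3, 8, 14, 1, 12]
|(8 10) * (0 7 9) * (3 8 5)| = 12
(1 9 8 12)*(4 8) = (1 9 4 8 12) = [0, 9, 2, 3, 8, 5, 6, 7, 12, 4, 10, 11, 1]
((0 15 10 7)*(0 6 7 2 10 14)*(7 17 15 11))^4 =(0 17 11 15 7 14 6) =[17, 1, 2, 3, 4, 5, 0, 14, 8, 9, 10, 15, 12, 13, 6, 7, 16, 11]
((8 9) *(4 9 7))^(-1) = [0, 1, 2, 3, 7, 5, 6, 8, 9, 4] = (4 7 8 9)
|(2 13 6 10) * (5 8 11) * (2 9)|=|(2 13 6 10 9)(5 8 11)|=15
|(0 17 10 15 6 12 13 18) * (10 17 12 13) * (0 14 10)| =6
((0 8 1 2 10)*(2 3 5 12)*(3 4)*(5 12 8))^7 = (0 2 3 1 5 10 12 4 8) = [2, 5, 3, 1, 8, 10, 6, 7, 0, 9, 12, 11, 4]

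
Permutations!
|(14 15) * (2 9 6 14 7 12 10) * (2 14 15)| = |(2 9 6 15 7 12 10 14)| = 8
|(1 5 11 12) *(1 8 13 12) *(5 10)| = 12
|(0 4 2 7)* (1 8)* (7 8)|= 6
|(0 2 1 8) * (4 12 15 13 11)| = 20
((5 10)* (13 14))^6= (14)= [0, 1, 2, 3, 4, 5, 6, 7, 8, 9, 10, 11, 12, 13, 14]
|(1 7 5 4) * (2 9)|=|(1 7 5 4)(2 9)|=4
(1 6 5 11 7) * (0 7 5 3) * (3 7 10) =[10, 6, 2, 0, 4, 11, 7, 1, 8, 9, 3, 5] =(0 10 3)(1 6 7)(5 11)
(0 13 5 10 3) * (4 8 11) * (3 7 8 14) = (0 13 5 10 7 8 11 4 14 3) = [13, 1, 2, 0, 14, 10, 6, 8, 11, 9, 7, 4, 12, 5, 3]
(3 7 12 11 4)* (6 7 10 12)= (3 10 12 11 4)(6 7)= [0, 1, 2, 10, 3, 5, 7, 6, 8, 9, 12, 4, 11]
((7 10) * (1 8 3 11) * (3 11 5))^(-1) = (1 11 8)(3 5)(7 10) = [0, 11, 2, 5, 4, 3, 6, 10, 1, 9, 7, 8]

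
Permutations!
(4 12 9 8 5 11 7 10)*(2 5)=[0, 1, 5, 3, 12, 11, 6, 10, 2, 8, 4, 7, 9]=(2 5 11 7 10 4 12 9 8)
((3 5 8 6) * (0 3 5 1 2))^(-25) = [2, 3, 1, 0, 4, 6, 8, 7, 5] = (0 2 1 3)(5 6 8)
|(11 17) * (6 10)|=2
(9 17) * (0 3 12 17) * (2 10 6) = [3, 1, 10, 12, 4, 5, 2, 7, 8, 0, 6, 11, 17, 13, 14, 15, 16, 9] = (0 3 12 17 9)(2 10 6)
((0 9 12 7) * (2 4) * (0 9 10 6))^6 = (12) = [0, 1, 2, 3, 4, 5, 6, 7, 8, 9, 10, 11, 12]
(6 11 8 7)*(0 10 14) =(0 10 14)(6 11 8 7) =[10, 1, 2, 3, 4, 5, 11, 6, 7, 9, 14, 8, 12, 13, 0]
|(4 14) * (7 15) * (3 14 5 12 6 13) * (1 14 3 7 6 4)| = 12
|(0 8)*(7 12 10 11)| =|(0 8)(7 12 10 11)| =4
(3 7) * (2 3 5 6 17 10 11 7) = (2 3)(5 6 17 10 11 7) = [0, 1, 3, 2, 4, 6, 17, 5, 8, 9, 11, 7, 12, 13, 14, 15, 16, 10]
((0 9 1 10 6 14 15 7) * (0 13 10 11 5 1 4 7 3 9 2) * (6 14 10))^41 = [2, 5, 0, 6, 14, 11, 9, 15, 8, 10, 4, 1, 12, 3, 7, 13] = (0 2)(1 5 11)(3 6 9 10 4 14 7 15 13)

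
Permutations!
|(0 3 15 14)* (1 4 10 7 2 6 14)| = 10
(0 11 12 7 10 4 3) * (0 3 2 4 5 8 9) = (0 11 12 7 10 5 8 9)(2 4) = [11, 1, 4, 3, 2, 8, 6, 10, 9, 0, 5, 12, 7]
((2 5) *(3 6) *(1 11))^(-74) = (11) = [0, 1, 2, 3, 4, 5, 6, 7, 8, 9, 10, 11]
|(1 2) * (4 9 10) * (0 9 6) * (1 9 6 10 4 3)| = 6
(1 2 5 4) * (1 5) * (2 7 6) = (1 7 6 2)(4 5) = [0, 7, 1, 3, 5, 4, 2, 6]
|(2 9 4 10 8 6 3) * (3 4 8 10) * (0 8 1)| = 8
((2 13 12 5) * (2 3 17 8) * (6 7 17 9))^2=(2 12 3 6 17)(5 9 7 8 13)=[0, 1, 12, 6, 4, 9, 17, 8, 13, 7, 10, 11, 3, 5, 14, 15, 16, 2]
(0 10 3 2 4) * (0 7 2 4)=(0 10 3 4 7 2)=[10, 1, 0, 4, 7, 5, 6, 2, 8, 9, 3]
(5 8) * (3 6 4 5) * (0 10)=[10, 1, 2, 6, 5, 8, 4, 7, 3, 9, 0]=(0 10)(3 6 4 5 8)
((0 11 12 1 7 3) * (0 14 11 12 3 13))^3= [7, 0, 2, 3, 4, 5, 6, 12, 8, 9, 10, 11, 13, 1, 14]= (14)(0 7 12 13 1)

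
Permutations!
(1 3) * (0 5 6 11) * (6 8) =(0 5 8 6 11)(1 3) =[5, 3, 2, 1, 4, 8, 11, 7, 6, 9, 10, 0]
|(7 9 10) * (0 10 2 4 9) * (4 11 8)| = |(0 10 7)(2 11 8 4 9)| = 15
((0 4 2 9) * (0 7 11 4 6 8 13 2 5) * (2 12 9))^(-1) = (0 5 4 11 7 9 12 13 8 6) = [5, 1, 2, 3, 11, 4, 0, 9, 6, 12, 10, 7, 13, 8]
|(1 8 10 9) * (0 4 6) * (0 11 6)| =4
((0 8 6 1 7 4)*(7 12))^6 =(0 4 7 12 1 6 8) =[4, 6, 2, 3, 7, 5, 8, 12, 0, 9, 10, 11, 1]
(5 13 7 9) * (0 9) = (0 9 5 13 7) = [9, 1, 2, 3, 4, 13, 6, 0, 8, 5, 10, 11, 12, 7]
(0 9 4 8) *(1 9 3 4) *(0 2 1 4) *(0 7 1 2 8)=[3, 9, 2, 7, 0, 5, 6, 1, 8, 4]=(0 3 7 1 9 4)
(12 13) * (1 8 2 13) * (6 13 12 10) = (1 8 2 12)(6 13 10) = [0, 8, 12, 3, 4, 5, 13, 7, 2, 9, 6, 11, 1, 10]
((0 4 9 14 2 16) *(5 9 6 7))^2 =(0 6 5 14 16 4 7 9 2) =[6, 1, 0, 3, 7, 14, 5, 9, 8, 2, 10, 11, 12, 13, 16, 15, 4]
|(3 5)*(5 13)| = |(3 13 5)| = 3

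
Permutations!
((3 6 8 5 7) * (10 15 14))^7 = [0, 1, 2, 8, 4, 3, 5, 6, 7, 9, 15, 11, 12, 13, 10, 14] = (3 8 7 6 5)(10 15 14)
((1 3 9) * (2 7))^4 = (1 3 9) = [0, 3, 2, 9, 4, 5, 6, 7, 8, 1]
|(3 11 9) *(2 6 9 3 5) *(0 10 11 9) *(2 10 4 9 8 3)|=8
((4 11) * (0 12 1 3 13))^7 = (0 1 13 12 3)(4 11) = [1, 13, 2, 0, 11, 5, 6, 7, 8, 9, 10, 4, 3, 12]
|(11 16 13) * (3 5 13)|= 5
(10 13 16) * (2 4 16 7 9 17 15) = (2 4 16 10 13 7 9 17 15) = [0, 1, 4, 3, 16, 5, 6, 9, 8, 17, 13, 11, 12, 7, 14, 2, 10, 15]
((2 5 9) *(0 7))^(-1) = (0 7)(2 9 5) = [7, 1, 9, 3, 4, 2, 6, 0, 8, 5]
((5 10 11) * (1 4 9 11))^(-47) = (1 4 9 11 5 10) = [0, 4, 2, 3, 9, 10, 6, 7, 8, 11, 1, 5]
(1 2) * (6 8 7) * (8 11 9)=(1 2)(6 11 9 8 7)=[0, 2, 1, 3, 4, 5, 11, 6, 7, 8, 10, 9]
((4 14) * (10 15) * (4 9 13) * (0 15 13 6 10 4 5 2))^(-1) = (0 2 5 13 10 6 9 14 4 15) = [2, 1, 5, 3, 15, 13, 9, 7, 8, 14, 6, 11, 12, 10, 4, 0]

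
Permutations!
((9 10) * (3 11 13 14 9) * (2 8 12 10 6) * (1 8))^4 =(1 3 9 8 11 6 12 13 2 10 14) =[0, 3, 10, 9, 4, 5, 12, 7, 11, 8, 14, 6, 13, 2, 1]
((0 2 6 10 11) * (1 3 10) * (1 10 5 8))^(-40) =[0, 1, 2, 3, 4, 5, 6, 7, 8, 9, 10, 11] =(11)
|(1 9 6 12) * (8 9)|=5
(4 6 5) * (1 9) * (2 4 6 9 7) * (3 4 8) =(1 7 2 8 3 4 9)(5 6) =[0, 7, 8, 4, 9, 6, 5, 2, 3, 1]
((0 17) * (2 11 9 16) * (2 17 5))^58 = [2, 1, 9, 3, 4, 11, 6, 7, 8, 17, 10, 16, 12, 13, 14, 15, 0, 5] = (0 2 9 17 5 11 16)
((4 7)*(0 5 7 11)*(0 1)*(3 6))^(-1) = (0 1 11 4 7 5)(3 6) = [1, 11, 2, 6, 7, 0, 3, 5, 8, 9, 10, 4]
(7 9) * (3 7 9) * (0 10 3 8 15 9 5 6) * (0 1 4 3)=(0 10)(1 4 3 7 8 15 9 5 6)=[10, 4, 2, 7, 3, 6, 1, 8, 15, 5, 0, 11, 12, 13, 14, 9]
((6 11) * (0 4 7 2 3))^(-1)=[3, 1, 7, 2, 0, 5, 11, 4, 8, 9, 10, 6]=(0 3 2 7 4)(6 11)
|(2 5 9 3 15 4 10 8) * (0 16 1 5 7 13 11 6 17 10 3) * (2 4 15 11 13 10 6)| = 70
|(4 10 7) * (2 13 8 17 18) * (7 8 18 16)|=6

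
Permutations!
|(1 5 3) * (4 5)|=|(1 4 5 3)|=4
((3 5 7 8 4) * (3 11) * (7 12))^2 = [0, 1, 2, 12, 3, 7, 6, 4, 11, 9, 10, 5, 8] = (3 12 8 11 5 7 4)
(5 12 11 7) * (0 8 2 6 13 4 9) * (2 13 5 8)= (0 2 6 5 12 11 7 8 13 4 9)= [2, 1, 6, 3, 9, 12, 5, 8, 13, 0, 10, 7, 11, 4]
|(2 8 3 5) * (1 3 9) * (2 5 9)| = 6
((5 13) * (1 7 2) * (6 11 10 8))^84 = [0, 1, 2, 3, 4, 5, 6, 7, 8, 9, 10, 11, 12, 13] = (13)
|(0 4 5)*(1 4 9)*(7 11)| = |(0 9 1 4 5)(7 11)| = 10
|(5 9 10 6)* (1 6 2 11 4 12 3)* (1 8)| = 11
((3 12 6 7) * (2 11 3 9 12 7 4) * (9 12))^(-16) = (2 6 7 11 4 12 3) = [0, 1, 6, 2, 12, 5, 7, 11, 8, 9, 10, 4, 3]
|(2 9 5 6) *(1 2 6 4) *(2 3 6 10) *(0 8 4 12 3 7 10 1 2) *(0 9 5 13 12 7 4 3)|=13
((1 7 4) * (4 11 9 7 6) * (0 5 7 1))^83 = [11, 0, 2, 3, 7, 9, 5, 1, 8, 4, 10, 6] = (0 11 6 5 9 4 7 1)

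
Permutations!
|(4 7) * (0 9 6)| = |(0 9 6)(4 7)| = 6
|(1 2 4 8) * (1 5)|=|(1 2 4 8 5)|=5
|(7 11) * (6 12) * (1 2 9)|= |(1 2 9)(6 12)(7 11)|= 6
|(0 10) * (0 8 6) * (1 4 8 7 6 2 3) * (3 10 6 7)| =6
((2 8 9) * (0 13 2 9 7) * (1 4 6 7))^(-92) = [1, 0, 6, 3, 13, 5, 2, 8, 7, 9, 10, 11, 12, 4] = (0 1)(2 6)(4 13)(7 8)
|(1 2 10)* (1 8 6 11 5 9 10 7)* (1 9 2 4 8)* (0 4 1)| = 10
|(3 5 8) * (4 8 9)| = |(3 5 9 4 8)| = 5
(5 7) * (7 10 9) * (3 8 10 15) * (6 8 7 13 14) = (3 7 5 15)(6 8 10 9 13 14) = [0, 1, 2, 7, 4, 15, 8, 5, 10, 13, 9, 11, 12, 14, 6, 3]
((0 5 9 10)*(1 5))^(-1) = (0 10 9 5 1) = [10, 0, 2, 3, 4, 1, 6, 7, 8, 5, 9]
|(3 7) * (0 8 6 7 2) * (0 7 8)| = |(2 7 3)(6 8)| = 6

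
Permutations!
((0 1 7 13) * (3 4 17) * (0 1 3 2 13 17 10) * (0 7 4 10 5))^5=(0 2)(1 10)(3 13)(4 7)(5 17)=[2, 10, 0, 13, 7, 17, 6, 4, 8, 9, 1, 11, 12, 3, 14, 15, 16, 5]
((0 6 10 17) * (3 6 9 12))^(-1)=(0 17 10 6 3 12 9)=[17, 1, 2, 12, 4, 5, 3, 7, 8, 0, 6, 11, 9, 13, 14, 15, 16, 10]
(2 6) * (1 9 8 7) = (1 9 8 7)(2 6) = [0, 9, 6, 3, 4, 5, 2, 1, 7, 8]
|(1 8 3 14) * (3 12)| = |(1 8 12 3 14)| = 5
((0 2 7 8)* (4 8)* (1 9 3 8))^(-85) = (0 4 3 2 1 8 7 9) = [4, 8, 1, 2, 3, 5, 6, 9, 7, 0]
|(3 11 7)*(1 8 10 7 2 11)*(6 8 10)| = 4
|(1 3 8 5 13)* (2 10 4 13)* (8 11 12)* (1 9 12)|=24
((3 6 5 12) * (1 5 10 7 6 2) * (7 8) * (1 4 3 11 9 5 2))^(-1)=(1 3 4 2)(5 9 11 12)(6 7 8 10)=[0, 3, 1, 4, 2, 9, 7, 8, 10, 11, 6, 12, 5]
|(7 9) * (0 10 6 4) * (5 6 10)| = |(10)(0 5 6 4)(7 9)| = 4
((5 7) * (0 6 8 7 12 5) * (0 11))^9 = (0 11 7 8 6)(5 12) = [11, 1, 2, 3, 4, 12, 0, 8, 6, 9, 10, 7, 5]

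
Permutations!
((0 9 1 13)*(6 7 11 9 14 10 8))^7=[9, 7, 2, 3, 4, 5, 14, 10, 0, 6, 13, 8, 12, 11, 1]=(0 9 6 14 1 7 10 13 11 8)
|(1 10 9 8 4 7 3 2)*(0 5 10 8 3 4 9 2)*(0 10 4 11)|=30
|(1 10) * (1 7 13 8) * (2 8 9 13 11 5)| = 14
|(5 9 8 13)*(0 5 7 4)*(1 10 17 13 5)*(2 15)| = 42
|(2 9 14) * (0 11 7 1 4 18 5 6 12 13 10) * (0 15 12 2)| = 44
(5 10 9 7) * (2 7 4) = (2 7 5 10 9 4) = [0, 1, 7, 3, 2, 10, 6, 5, 8, 4, 9]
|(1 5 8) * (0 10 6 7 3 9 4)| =|(0 10 6 7 3 9 4)(1 5 8)| =21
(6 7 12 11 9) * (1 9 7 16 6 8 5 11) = (1 9 8 5 11 7 12)(6 16) = [0, 9, 2, 3, 4, 11, 16, 12, 5, 8, 10, 7, 1, 13, 14, 15, 6]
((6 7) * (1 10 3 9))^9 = (1 10 3 9)(6 7) = [0, 10, 2, 9, 4, 5, 7, 6, 8, 1, 3]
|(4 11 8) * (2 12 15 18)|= |(2 12 15 18)(4 11 8)|= 12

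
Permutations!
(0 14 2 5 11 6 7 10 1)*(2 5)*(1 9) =[14, 0, 2, 3, 4, 11, 7, 10, 8, 1, 9, 6, 12, 13, 5] =(0 14 5 11 6 7 10 9 1)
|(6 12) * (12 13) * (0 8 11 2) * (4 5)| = 12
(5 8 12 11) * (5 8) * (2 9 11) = (2 9 11 8 12) = [0, 1, 9, 3, 4, 5, 6, 7, 12, 11, 10, 8, 2]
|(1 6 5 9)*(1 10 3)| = |(1 6 5 9 10 3)| = 6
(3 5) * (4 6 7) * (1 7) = [0, 7, 2, 5, 6, 3, 1, 4] = (1 7 4 6)(3 5)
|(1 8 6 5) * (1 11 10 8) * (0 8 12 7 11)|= 4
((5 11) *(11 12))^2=(5 11 12)=[0, 1, 2, 3, 4, 11, 6, 7, 8, 9, 10, 12, 5]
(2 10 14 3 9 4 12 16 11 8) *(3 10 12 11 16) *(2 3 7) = (16)(2 12 7)(3 9 4 11 8)(10 14) = [0, 1, 12, 9, 11, 5, 6, 2, 3, 4, 14, 8, 7, 13, 10, 15, 16]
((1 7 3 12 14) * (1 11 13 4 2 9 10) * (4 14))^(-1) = (1 10 9 2 4 12 3 7)(11 14 13) = [0, 10, 4, 7, 12, 5, 6, 1, 8, 2, 9, 14, 3, 11, 13]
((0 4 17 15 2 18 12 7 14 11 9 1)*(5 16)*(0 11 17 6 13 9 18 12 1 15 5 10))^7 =(0 12)(1 11 18)(2 10)(4 7)(5 9)(6 14)(13 17)(15 16) =[12, 11, 10, 3, 7, 9, 14, 4, 8, 5, 2, 18, 0, 17, 6, 16, 15, 13, 1]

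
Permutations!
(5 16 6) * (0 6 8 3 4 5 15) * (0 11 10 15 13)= (0 6 13)(3 4 5 16 8)(10 15 11)= [6, 1, 2, 4, 5, 16, 13, 7, 3, 9, 15, 10, 12, 0, 14, 11, 8]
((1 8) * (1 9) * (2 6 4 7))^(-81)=(9)(2 7 4 6)=[0, 1, 7, 3, 6, 5, 2, 4, 8, 9]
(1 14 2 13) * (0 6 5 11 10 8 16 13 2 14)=(0 6 5 11 10 8 16 13 1)=[6, 0, 2, 3, 4, 11, 5, 7, 16, 9, 8, 10, 12, 1, 14, 15, 13]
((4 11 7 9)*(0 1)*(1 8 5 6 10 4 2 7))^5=(0 4 5 1 10 8 11 6)(2 9 7)=[4, 10, 9, 3, 5, 1, 0, 2, 11, 7, 8, 6]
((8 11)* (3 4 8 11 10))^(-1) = (11)(3 10 8 4) = [0, 1, 2, 10, 3, 5, 6, 7, 4, 9, 8, 11]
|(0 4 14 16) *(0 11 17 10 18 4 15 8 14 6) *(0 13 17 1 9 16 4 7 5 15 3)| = 44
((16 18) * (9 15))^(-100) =(18) =[0, 1, 2, 3, 4, 5, 6, 7, 8, 9, 10, 11, 12, 13, 14, 15, 16, 17, 18]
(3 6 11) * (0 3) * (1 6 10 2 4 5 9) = (0 3 10 2 4 5 9 1 6 11) = [3, 6, 4, 10, 5, 9, 11, 7, 8, 1, 2, 0]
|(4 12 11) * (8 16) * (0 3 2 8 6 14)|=21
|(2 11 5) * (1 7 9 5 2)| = |(1 7 9 5)(2 11)| = 4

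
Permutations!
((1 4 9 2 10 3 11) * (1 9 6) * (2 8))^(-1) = (1 6 4)(2 8 9 11 3 10) = [0, 6, 8, 10, 1, 5, 4, 7, 9, 11, 2, 3]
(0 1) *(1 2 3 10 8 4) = (0 2 3 10 8 4 1) = [2, 0, 3, 10, 1, 5, 6, 7, 4, 9, 8]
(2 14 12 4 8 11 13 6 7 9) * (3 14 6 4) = (2 6 7 9)(3 14 12)(4 8 11 13) = [0, 1, 6, 14, 8, 5, 7, 9, 11, 2, 10, 13, 3, 4, 12]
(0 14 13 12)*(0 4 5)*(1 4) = (0 14 13 12 1 4 5) = [14, 4, 2, 3, 5, 0, 6, 7, 8, 9, 10, 11, 1, 12, 13]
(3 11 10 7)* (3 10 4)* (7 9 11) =(3 7 10 9 11 4) =[0, 1, 2, 7, 3, 5, 6, 10, 8, 11, 9, 4]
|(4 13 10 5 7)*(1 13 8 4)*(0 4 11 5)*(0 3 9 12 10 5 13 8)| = |(0 4)(1 8 11 13 5 7)(3 9 12 10)| = 12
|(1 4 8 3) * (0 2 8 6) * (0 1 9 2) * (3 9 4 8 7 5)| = 9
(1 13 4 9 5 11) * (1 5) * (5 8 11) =(1 13 4 9)(8 11) =[0, 13, 2, 3, 9, 5, 6, 7, 11, 1, 10, 8, 12, 4]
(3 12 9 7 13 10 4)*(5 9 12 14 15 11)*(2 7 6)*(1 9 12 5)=(1 9 6 2 7 13 10 4 3 14 15 11)(5 12)=[0, 9, 7, 14, 3, 12, 2, 13, 8, 6, 4, 1, 5, 10, 15, 11]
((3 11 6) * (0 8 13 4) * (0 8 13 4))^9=[13, 1, 2, 3, 8, 5, 6, 7, 4, 9, 10, 11, 12, 0]=(0 13)(4 8)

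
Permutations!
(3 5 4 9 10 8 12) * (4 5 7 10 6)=(3 7 10 8 12)(4 9 6)=[0, 1, 2, 7, 9, 5, 4, 10, 12, 6, 8, 11, 3]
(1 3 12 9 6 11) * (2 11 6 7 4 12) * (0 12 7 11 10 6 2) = [12, 3, 10, 0, 7, 5, 2, 4, 8, 11, 6, 1, 9] = (0 12 9 11 1 3)(2 10 6)(4 7)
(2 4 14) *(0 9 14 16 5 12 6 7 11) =(0 9 14 2 4 16 5 12 6 7 11) =[9, 1, 4, 3, 16, 12, 7, 11, 8, 14, 10, 0, 6, 13, 2, 15, 5]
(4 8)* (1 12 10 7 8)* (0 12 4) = (0 12 10 7 8)(1 4) = [12, 4, 2, 3, 1, 5, 6, 8, 0, 9, 7, 11, 10]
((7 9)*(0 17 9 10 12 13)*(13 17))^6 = (7 10 12 17 9) = [0, 1, 2, 3, 4, 5, 6, 10, 8, 7, 12, 11, 17, 13, 14, 15, 16, 9]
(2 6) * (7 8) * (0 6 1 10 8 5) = (0 6 2 1 10 8 7 5) = [6, 10, 1, 3, 4, 0, 2, 5, 7, 9, 8]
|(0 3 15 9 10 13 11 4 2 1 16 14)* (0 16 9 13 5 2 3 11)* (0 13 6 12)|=|(0 11 4 3 15 6 12)(1 9 10 5 2)(14 16)|=70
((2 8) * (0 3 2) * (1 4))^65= (0 3 2 8)(1 4)= [3, 4, 8, 2, 1, 5, 6, 7, 0]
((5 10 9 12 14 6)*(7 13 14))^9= (5 10 9 12 7 13 14 6)= [0, 1, 2, 3, 4, 10, 5, 13, 8, 12, 9, 11, 7, 14, 6]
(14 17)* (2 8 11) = (2 8 11)(14 17) = [0, 1, 8, 3, 4, 5, 6, 7, 11, 9, 10, 2, 12, 13, 17, 15, 16, 14]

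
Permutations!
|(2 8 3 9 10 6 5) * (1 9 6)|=|(1 9 10)(2 8 3 6 5)|=15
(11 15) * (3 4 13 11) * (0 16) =(0 16)(3 4 13 11 15) =[16, 1, 2, 4, 13, 5, 6, 7, 8, 9, 10, 15, 12, 11, 14, 3, 0]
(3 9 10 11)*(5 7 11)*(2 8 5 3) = [0, 1, 8, 9, 4, 7, 6, 11, 5, 10, 3, 2] = (2 8 5 7 11)(3 9 10)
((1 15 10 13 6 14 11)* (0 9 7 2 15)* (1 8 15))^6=[9, 0, 1, 3, 4, 5, 13, 2, 11, 7, 15, 14, 12, 10, 6, 8]=(0 9 7 2 1)(6 13 10 15 8 11 14)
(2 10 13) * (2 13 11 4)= (13)(2 10 11 4)= [0, 1, 10, 3, 2, 5, 6, 7, 8, 9, 11, 4, 12, 13]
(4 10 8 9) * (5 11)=[0, 1, 2, 3, 10, 11, 6, 7, 9, 4, 8, 5]=(4 10 8 9)(5 11)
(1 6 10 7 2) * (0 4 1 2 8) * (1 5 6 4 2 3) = [2, 4, 3, 1, 5, 6, 10, 8, 0, 9, 7] = (0 2 3 1 4 5 6 10 7 8)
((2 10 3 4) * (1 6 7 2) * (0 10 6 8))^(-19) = [8, 4, 7, 10, 3, 5, 2, 6, 1, 9, 0] = (0 8 1 4 3 10)(2 7 6)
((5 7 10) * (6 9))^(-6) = (10) = [0, 1, 2, 3, 4, 5, 6, 7, 8, 9, 10]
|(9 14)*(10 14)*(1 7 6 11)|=|(1 7 6 11)(9 10 14)|=12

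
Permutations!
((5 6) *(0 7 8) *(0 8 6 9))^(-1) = (0 9 5 6 7) = [9, 1, 2, 3, 4, 6, 7, 0, 8, 5]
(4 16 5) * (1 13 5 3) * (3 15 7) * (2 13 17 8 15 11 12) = [0, 17, 13, 1, 16, 4, 6, 3, 15, 9, 10, 12, 2, 5, 14, 7, 11, 8] = (1 17 8 15 7 3)(2 13 5 4 16 11 12)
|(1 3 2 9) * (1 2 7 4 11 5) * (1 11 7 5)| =4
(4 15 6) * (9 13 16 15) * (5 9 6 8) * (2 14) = [0, 1, 14, 3, 6, 9, 4, 7, 5, 13, 10, 11, 12, 16, 2, 8, 15] = (2 14)(4 6)(5 9 13 16 15 8)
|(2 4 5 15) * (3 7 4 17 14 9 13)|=|(2 17 14 9 13 3 7 4 5 15)|=10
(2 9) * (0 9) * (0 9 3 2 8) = (0 3 2 9 8) = [3, 1, 9, 2, 4, 5, 6, 7, 0, 8]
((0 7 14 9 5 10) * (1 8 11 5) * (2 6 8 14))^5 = (0 11 2 10 8 7 5 6)(1 9 14) = [11, 9, 10, 3, 4, 6, 0, 5, 7, 14, 8, 2, 12, 13, 1]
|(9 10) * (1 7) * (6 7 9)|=5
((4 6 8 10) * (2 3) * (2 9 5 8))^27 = (2 5 4 3 8 6 9 10) = [0, 1, 5, 8, 3, 4, 9, 7, 6, 10, 2]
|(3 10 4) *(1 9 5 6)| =12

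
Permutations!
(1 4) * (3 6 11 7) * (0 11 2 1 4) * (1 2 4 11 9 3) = (0 9 3 6 4 11 7 1) = [9, 0, 2, 6, 11, 5, 4, 1, 8, 3, 10, 7]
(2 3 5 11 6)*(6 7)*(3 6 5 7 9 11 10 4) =(2 6)(3 7 5 10 4)(9 11) =[0, 1, 6, 7, 3, 10, 2, 5, 8, 11, 4, 9]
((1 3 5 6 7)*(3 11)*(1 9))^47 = (1 7 5 11 9 6 3) = [0, 7, 2, 1, 4, 11, 3, 5, 8, 6, 10, 9]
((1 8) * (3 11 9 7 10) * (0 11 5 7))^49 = (0 11 9)(1 8)(3 5 7 10) = [11, 8, 2, 5, 4, 7, 6, 10, 1, 0, 3, 9]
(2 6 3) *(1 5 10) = [0, 5, 6, 2, 4, 10, 3, 7, 8, 9, 1] = (1 5 10)(2 6 3)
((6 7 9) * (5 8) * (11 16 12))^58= (6 7 9)(11 16 12)= [0, 1, 2, 3, 4, 5, 7, 9, 8, 6, 10, 16, 11, 13, 14, 15, 12]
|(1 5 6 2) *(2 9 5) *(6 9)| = |(1 2)(5 9)| = 2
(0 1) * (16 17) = (0 1)(16 17) = [1, 0, 2, 3, 4, 5, 6, 7, 8, 9, 10, 11, 12, 13, 14, 15, 17, 16]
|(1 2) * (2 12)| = 3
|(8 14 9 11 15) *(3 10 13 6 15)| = |(3 10 13 6 15 8 14 9 11)| = 9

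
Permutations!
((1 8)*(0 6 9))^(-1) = (0 9 6)(1 8) = [9, 8, 2, 3, 4, 5, 0, 7, 1, 6]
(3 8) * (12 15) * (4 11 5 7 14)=[0, 1, 2, 8, 11, 7, 6, 14, 3, 9, 10, 5, 15, 13, 4, 12]=(3 8)(4 11 5 7 14)(12 15)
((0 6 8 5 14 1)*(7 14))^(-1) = (0 1 14 7 5 8 6) = [1, 14, 2, 3, 4, 8, 0, 5, 6, 9, 10, 11, 12, 13, 7]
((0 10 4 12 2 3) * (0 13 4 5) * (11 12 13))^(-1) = (0 5 10)(2 12 11 3)(4 13) = [5, 1, 12, 2, 13, 10, 6, 7, 8, 9, 0, 3, 11, 4]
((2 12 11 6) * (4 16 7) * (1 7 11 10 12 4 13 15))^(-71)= (1 7 13 15)(2 6 11 16 4)(10 12)= [0, 7, 6, 3, 2, 5, 11, 13, 8, 9, 12, 16, 10, 15, 14, 1, 4]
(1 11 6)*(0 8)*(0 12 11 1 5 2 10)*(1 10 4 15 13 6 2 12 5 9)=[8, 10, 4, 3, 15, 12, 9, 7, 5, 1, 0, 2, 11, 6, 14, 13]=(0 8 5 12 11 2 4 15 13 6 9 1 10)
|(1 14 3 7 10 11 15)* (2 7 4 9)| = |(1 14 3 4 9 2 7 10 11 15)| = 10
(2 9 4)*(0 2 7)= (0 2 9 4 7)= [2, 1, 9, 3, 7, 5, 6, 0, 8, 4]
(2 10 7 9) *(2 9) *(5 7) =(2 10 5 7) =[0, 1, 10, 3, 4, 7, 6, 2, 8, 9, 5]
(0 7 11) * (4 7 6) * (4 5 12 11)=[6, 1, 2, 3, 7, 12, 5, 4, 8, 9, 10, 0, 11]=(0 6 5 12 11)(4 7)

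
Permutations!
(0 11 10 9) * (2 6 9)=(0 11 10 2 6 9)=[11, 1, 6, 3, 4, 5, 9, 7, 8, 0, 2, 10]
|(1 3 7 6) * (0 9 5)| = |(0 9 5)(1 3 7 6)| = 12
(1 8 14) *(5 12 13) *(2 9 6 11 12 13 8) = (1 2 9 6 11 12 8 14)(5 13) = [0, 2, 9, 3, 4, 13, 11, 7, 14, 6, 10, 12, 8, 5, 1]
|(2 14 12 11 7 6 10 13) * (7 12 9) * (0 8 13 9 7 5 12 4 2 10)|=13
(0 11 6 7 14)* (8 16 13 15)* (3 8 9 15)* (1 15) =(0 11 6 7 14)(1 15 9)(3 8 16 13) =[11, 15, 2, 8, 4, 5, 7, 14, 16, 1, 10, 6, 12, 3, 0, 9, 13]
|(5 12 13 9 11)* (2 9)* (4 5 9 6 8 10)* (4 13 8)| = |(2 6 4 5 12 8 10 13)(9 11)| = 8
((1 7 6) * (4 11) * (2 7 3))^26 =(11)(1 3 2 7 6) =[0, 3, 7, 2, 4, 5, 1, 6, 8, 9, 10, 11]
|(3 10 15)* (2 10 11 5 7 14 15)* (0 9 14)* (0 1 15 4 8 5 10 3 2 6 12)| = |(0 9 14 4 8 5 7 1 15 2 3 11 10 6 12)| = 15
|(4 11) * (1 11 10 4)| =|(1 11)(4 10)| =2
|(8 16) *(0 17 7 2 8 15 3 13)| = |(0 17 7 2 8 16 15 3 13)| = 9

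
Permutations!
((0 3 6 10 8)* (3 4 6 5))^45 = (10)(3 5) = [0, 1, 2, 5, 4, 3, 6, 7, 8, 9, 10]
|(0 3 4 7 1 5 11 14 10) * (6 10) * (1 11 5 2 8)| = |(0 3 4 7 11 14 6 10)(1 2 8)| = 24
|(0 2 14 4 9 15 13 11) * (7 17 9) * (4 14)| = 9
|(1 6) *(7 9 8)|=6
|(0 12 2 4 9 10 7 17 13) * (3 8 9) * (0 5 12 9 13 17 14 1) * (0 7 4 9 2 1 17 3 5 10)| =|(0 2 9)(1 7 14 17 3 8 13 10 4 5 12)| =33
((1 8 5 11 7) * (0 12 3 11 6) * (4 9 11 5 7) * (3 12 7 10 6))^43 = (12)(0 7 1 8 10 6)(3 5)(4 9 11) = [7, 8, 2, 5, 9, 3, 0, 1, 10, 11, 6, 4, 12]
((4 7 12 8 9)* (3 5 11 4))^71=(3 9 8 12 7 4 11 5)=[0, 1, 2, 9, 11, 3, 6, 4, 12, 8, 10, 5, 7]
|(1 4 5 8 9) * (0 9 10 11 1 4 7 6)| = 10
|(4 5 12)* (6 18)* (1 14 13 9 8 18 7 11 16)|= |(1 14 13 9 8 18 6 7 11 16)(4 5 12)|= 30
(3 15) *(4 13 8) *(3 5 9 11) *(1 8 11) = (1 8 4 13 11 3 15 5 9) = [0, 8, 2, 15, 13, 9, 6, 7, 4, 1, 10, 3, 12, 11, 14, 5]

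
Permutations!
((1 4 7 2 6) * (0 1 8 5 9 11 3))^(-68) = (0 11 5 6 7 1 3 9 8 2 4) = [11, 3, 4, 9, 0, 6, 7, 1, 2, 8, 10, 5]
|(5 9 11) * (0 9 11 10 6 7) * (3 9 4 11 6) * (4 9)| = 9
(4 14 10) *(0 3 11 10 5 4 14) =(0 3 11 10 14 5 4) =[3, 1, 2, 11, 0, 4, 6, 7, 8, 9, 14, 10, 12, 13, 5]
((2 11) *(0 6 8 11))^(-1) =(0 2 11 8 6) =[2, 1, 11, 3, 4, 5, 0, 7, 6, 9, 10, 8]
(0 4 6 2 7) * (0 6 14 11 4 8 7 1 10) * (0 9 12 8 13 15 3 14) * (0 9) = [13, 10, 1, 14, 9, 5, 2, 6, 7, 12, 0, 4, 8, 15, 11, 3] = (0 13 15 3 14 11 4 9 12 8 7 6 2 1 10)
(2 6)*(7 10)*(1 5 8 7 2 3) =[0, 5, 6, 1, 4, 8, 3, 10, 7, 9, 2] =(1 5 8 7 10 2 6 3)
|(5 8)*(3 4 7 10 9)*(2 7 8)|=8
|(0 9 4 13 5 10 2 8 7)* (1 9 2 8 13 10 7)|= 5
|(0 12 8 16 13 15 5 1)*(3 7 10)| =|(0 12 8 16 13 15 5 1)(3 7 10)| =24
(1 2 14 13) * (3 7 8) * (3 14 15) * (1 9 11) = [0, 2, 15, 7, 4, 5, 6, 8, 14, 11, 10, 1, 12, 9, 13, 3] = (1 2 15 3 7 8 14 13 9 11)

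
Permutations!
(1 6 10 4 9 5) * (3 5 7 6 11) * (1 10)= (1 11 3 5 10 4 9 7 6)= [0, 11, 2, 5, 9, 10, 1, 6, 8, 7, 4, 3]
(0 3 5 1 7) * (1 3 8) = [8, 7, 2, 5, 4, 3, 6, 0, 1] = (0 8 1 7)(3 5)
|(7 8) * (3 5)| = |(3 5)(7 8)| = 2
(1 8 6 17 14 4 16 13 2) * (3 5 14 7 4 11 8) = (1 3 5 14 11 8 6 17 7 4 16 13 2) = [0, 3, 1, 5, 16, 14, 17, 4, 6, 9, 10, 8, 12, 2, 11, 15, 13, 7]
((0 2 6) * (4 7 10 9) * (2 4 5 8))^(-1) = [6, 1, 8, 3, 0, 9, 2, 4, 5, 10, 7] = (0 6 2 8 5 9 10 7 4)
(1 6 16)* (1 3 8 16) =(1 6)(3 8 16) =[0, 6, 2, 8, 4, 5, 1, 7, 16, 9, 10, 11, 12, 13, 14, 15, 3]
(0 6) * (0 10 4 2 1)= [6, 0, 1, 3, 2, 5, 10, 7, 8, 9, 4]= (0 6 10 4 2 1)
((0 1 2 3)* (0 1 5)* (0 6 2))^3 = (0 2)(1 6)(3 5) = [2, 6, 0, 5, 4, 3, 1]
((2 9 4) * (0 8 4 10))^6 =[0, 1, 2, 3, 4, 5, 6, 7, 8, 9, 10] =(10)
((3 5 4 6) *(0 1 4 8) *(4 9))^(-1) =(0 8 5 3 6 4 9 1) =[8, 0, 2, 6, 9, 3, 4, 7, 5, 1]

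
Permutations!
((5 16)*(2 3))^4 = (16) = [0, 1, 2, 3, 4, 5, 6, 7, 8, 9, 10, 11, 12, 13, 14, 15, 16]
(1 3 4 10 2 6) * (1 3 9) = (1 9)(2 6 3 4 10) = [0, 9, 6, 4, 10, 5, 3, 7, 8, 1, 2]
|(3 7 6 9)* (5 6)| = |(3 7 5 6 9)| = 5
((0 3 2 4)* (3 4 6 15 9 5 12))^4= (2 5 6 12 15 3 9)= [0, 1, 5, 9, 4, 6, 12, 7, 8, 2, 10, 11, 15, 13, 14, 3]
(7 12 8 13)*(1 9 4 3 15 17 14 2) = (1 9 4 3 15 17 14 2)(7 12 8 13) = [0, 9, 1, 15, 3, 5, 6, 12, 13, 4, 10, 11, 8, 7, 2, 17, 16, 14]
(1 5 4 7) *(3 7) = [0, 5, 2, 7, 3, 4, 6, 1] = (1 5 4 3 7)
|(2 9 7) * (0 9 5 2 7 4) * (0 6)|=4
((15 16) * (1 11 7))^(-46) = [0, 7, 2, 3, 4, 5, 6, 11, 8, 9, 10, 1, 12, 13, 14, 15, 16] = (16)(1 7 11)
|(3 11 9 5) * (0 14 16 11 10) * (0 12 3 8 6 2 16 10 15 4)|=7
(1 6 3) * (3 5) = [0, 6, 2, 1, 4, 3, 5] = (1 6 5 3)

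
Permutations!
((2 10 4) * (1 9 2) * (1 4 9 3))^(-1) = (1 3)(2 9 10) = [0, 3, 9, 1, 4, 5, 6, 7, 8, 10, 2]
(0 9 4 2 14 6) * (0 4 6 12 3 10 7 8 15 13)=(0 9 6 4 2 14 12 3 10 7 8 15 13)=[9, 1, 14, 10, 2, 5, 4, 8, 15, 6, 7, 11, 3, 0, 12, 13]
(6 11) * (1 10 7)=[0, 10, 2, 3, 4, 5, 11, 1, 8, 9, 7, 6]=(1 10 7)(6 11)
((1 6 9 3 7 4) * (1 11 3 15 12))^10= (15)(3 4)(7 11)= [0, 1, 2, 4, 3, 5, 6, 11, 8, 9, 10, 7, 12, 13, 14, 15]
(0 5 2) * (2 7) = (0 5 7 2) = [5, 1, 0, 3, 4, 7, 6, 2]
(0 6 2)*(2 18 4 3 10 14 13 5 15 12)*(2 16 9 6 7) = (0 7 2)(3 10 14 13 5 15 12 16 9 6 18 4) = [7, 1, 0, 10, 3, 15, 18, 2, 8, 6, 14, 11, 16, 5, 13, 12, 9, 17, 4]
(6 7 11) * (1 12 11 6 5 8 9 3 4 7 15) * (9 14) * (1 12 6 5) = [0, 6, 2, 4, 7, 8, 15, 5, 14, 3, 10, 1, 11, 13, 9, 12] = (1 6 15 12 11)(3 4 7 5 8 14 9)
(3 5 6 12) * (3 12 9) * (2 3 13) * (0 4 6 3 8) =[4, 1, 8, 5, 6, 3, 9, 7, 0, 13, 10, 11, 12, 2] =(0 4 6 9 13 2 8)(3 5)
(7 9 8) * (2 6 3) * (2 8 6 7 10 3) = (2 7 9 6)(3 8 10) = [0, 1, 7, 8, 4, 5, 2, 9, 10, 6, 3]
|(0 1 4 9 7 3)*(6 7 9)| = |(9)(0 1 4 6 7 3)| = 6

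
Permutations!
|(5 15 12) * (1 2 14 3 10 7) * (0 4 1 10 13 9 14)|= 12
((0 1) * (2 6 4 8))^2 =[0, 1, 4, 3, 2, 5, 8, 7, 6] =(2 4)(6 8)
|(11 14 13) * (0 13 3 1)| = 6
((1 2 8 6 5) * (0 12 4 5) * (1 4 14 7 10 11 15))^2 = (0 14 10 15 2 6 12 7 11 1 8) = [14, 8, 6, 3, 4, 5, 12, 11, 0, 9, 15, 1, 7, 13, 10, 2]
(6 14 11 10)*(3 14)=[0, 1, 2, 14, 4, 5, 3, 7, 8, 9, 6, 10, 12, 13, 11]=(3 14 11 10 6)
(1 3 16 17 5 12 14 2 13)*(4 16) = [0, 3, 13, 4, 16, 12, 6, 7, 8, 9, 10, 11, 14, 1, 2, 15, 17, 5] = (1 3 4 16 17 5 12 14 2 13)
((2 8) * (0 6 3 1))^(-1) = (0 1 3 6)(2 8) = [1, 3, 8, 6, 4, 5, 0, 7, 2]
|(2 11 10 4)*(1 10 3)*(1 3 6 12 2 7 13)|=|(1 10 4 7 13)(2 11 6 12)|=20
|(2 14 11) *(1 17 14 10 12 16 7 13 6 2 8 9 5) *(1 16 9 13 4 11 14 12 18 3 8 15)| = |(1 17 12 9 5 16 7 4 11 15)(2 10 18 3 8 13 6)| = 70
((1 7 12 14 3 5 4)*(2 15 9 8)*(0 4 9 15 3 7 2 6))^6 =(15)(0 9 2)(1 6 5)(3 4 8) =[9, 6, 0, 4, 8, 1, 5, 7, 3, 2, 10, 11, 12, 13, 14, 15]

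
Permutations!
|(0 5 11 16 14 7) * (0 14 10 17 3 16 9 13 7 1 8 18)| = |(0 5 11 9 13 7 14 1 8 18)(3 16 10 17)| = 20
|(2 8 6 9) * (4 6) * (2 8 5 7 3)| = 4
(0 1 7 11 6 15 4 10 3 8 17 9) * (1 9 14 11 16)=[9, 7, 2, 8, 10, 5, 15, 16, 17, 0, 3, 6, 12, 13, 11, 4, 1, 14]=(0 9)(1 7 16)(3 8 17 14 11 6 15 4 10)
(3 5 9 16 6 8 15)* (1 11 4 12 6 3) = (1 11 4 12 6 8 15)(3 5 9 16) = [0, 11, 2, 5, 12, 9, 8, 7, 15, 16, 10, 4, 6, 13, 14, 1, 3]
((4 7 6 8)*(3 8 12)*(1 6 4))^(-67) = (1 3 6 8 12)(4 7) = [0, 3, 2, 6, 7, 5, 8, 4, 12, 9, 10, 11, 1]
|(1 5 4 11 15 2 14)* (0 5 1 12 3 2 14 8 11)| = |(0 5 4)(2 8 11 15 14 12 3)| = 21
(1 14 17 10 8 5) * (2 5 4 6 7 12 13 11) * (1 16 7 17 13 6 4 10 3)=(1 14 13 11 2 5 16 7 12 6 17 3)(8 10)=[0, 14, 5, 1, 4, 16, 17, 12, 10, 9, 8, 2, 6, 11, 13, 15, 7, 3]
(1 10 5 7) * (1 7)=(1 10 5)=[0, 10, 2, 3, 4, 1, 6, 7, 8, 9, 5]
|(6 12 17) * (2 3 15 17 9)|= |(2 3 15 17 6 12 9)|= 7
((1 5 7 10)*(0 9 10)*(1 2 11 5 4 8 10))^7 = (0 11 8 9 5 10 1 7 2 4) = [11, 7, 4, 3, 0, 10, 6, 2, 9, 5, 1, 8]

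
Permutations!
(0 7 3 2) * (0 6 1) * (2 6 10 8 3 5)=(0 7 5 2 10 8 3 6 1)=[7, 0, 10, 6, 4, 2, 1, 5, 3, 9, 8]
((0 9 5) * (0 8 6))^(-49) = [9, 1, 2, 3, 4, 8, 0, 7, 6, 5] = (0 9 5 8 6)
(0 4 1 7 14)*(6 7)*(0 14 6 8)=(14)(0 4 1 8)(6 7)=[4, 8, 2, 3, 1, 5, 7, 6, 0, 9, 10, 11, 12, 13, 14]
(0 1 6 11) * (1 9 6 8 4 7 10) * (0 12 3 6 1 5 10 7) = (0 9 1 8 4)(3 6 11 12)(5 10) = [9, 8, 2, 6, 0, 10, 11, 7, 4, 1, 5, 12, 3]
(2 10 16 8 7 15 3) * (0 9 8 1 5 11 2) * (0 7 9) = (1 5 11 2 10 16)(3 7 15)(8 9) = [0, 5, 10, 7, 4, 11, 6, 15, 9, 8, 16, 2, 12, 13, 14, 3, 1]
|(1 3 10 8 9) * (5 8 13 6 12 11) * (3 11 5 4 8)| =|(1 11 4 8 9)(3 10 13 6 12 5)| =30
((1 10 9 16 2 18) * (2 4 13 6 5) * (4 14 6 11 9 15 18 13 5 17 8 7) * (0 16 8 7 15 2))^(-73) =(0 5 4 7 17 6 14 16)(1 18 15 8 9 11 13 2 10) =[5, 18, 10, 3, 7, 4, 14, 17, 9, 11, 1, 13, 12, 2, 16, 8, 0, 6, 15]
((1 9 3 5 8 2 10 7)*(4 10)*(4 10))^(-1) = (1 7 10 2 8 5 3 9) = [0, 7, 8, 9, 4, 3, 6, 10, 5, 1, 2]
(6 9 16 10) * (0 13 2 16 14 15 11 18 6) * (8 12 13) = (0 8 12 13 2 16 10)(6 9 14 15 11 18) = [8, 1, 16, 3, 4, 5, 9, 7, 12, 14, 0, 18, 13, 2, 15, 11, 10, 17, 6]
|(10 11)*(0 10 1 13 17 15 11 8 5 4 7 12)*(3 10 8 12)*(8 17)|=13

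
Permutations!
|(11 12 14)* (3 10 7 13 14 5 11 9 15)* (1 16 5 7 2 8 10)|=33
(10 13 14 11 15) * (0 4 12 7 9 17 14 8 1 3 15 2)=(0 4 12 7 9 17 14 11 2)(1 3 15 10 13 8)=[4, 3, 0, 15, 12, 5, 6, 9, 1, 17, 13, 2, 7, 8, 11, 10, 16, 14]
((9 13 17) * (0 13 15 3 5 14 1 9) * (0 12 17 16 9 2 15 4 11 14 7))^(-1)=[7, 14, 1, 15, 9, 3, 6, 5, 8, 16, 10, 4, 17, 0, 11, 2, 13, 12]=(0 7 5 3 15 2 1 14 11 4 9 16 13)(12 17)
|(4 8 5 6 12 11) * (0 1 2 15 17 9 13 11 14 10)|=15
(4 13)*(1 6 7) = (1 6 7)(4 13) = [0, 6, 2, 3, 13, 5, 7, 1, 8, 9, 10, 11, 12, 4]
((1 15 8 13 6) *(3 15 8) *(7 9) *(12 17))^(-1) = (1 6 13 8)(3 15)(7 9)(12 17) = [0, 6, 2, 15, 4, 5, 13, 9, 1, 7, 10, 11, 17, 8, 14, 3, 16, 12]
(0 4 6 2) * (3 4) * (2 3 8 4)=(0 8 4 6 3 2)=[8, 1, 0, 2, 6, 5, 3, 7, 4]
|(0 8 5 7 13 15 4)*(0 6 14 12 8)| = |(4 6 14 12 8 5 7 13 15)| = 9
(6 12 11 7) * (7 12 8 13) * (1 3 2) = (1 3 2)(6 8 13 7)(11 12) = [0, 3, 1, 2, 4, 5, 8, 6, 13, 9, 10, 12, 11, 7]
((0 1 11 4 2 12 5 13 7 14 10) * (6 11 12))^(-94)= [12, 5, 11, 3, 6, 7, 4, 10, 8, 9, 1, 2, 13, 14, 0]= (0 12 13 14)(1 5 7 10)(2 11)(4 6)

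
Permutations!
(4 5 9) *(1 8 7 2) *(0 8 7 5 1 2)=(0 8 5 9 4 1 7)=[8, 7, 2, 3, 1, 9, 6, 0, 5, 4]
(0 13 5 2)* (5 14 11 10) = (0 13 14 11 10 5 2) = [13, 1, 0, 3, 4, 2, 6, 7, 8, 9, 5, 10, 12, 14, 11]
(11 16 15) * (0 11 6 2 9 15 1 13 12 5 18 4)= [11, 13, 9, 3, 0, 18, 2, 7, 8, 15, 10, 16, 5, 12, 14, 6, 1, 17, 4]= (0 11 16 1 13 12 5 18 4)(2 9 15 6)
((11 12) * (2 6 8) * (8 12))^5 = (12) = [0, 1, 2, 3, 4, 5, 6, 7, 8, 9, 10, 11, 12]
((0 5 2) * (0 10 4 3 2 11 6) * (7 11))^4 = (0 6 11 7 5) = [6, 1, 2, 3, 4, 0, 11, 5, 8, 9, 10, 7]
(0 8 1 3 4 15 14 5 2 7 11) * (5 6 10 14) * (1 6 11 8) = (0 1 3 4 15 5 2 7 8 6 10 14 11) = [1, 3, 7, 4, 15, 2, 10, 8, 6, 9, 14, 0, 12, 13, 11, 5]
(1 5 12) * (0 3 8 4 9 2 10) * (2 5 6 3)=(0 2 10)(1 6 3 8 4 9 5 12)=[2, 6, 10, 8, 9, 12, 3, 7, 4, 5, 0, 11, 1]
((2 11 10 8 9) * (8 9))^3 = (2 9 10 11) = [0, 1, 9, 3, 4, 5, 6, 7, 8, 10, 11, 2]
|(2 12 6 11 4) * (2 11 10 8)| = 10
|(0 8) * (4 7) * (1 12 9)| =6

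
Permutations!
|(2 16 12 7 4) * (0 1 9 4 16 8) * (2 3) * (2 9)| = |(0 1 2 8)(3 9 4)(7 16 12)| = 12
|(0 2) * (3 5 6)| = 6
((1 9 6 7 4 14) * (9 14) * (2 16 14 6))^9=(1 6 7 4 9 2 16 14)=[0, 6, 16, 3, 9, 5, 7, 4, 8, 2, 10, 11, 12, 13, 1, 15, 14]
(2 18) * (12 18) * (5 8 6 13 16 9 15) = [0, 1, 12, 3, 4, 8, 13, 7, 6, 15, 10, 11, 18, 16, 14, 5, 9, 17, 2] = (2 12 18)(5 8 6 13 16 9 15)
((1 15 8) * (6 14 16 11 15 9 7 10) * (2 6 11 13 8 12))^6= (1 12 8 15 13 11 16 10 14 7 6 9 2)= [0, 12, 1, 3, 4, 5, 9, 6, 15, 2, 14, 16, 8, 11, 7, 13, 10]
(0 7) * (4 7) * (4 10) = (0 10 4 7) = [10, 1, 2, 3, 7, 5, 6, 0, 8, 9, 4]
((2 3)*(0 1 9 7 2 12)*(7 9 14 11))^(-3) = (0 2 14 12 7 1 3 11) = [2, 3, 14, 11, 4, 5, 6, 1, 8, 9, 10, 0, 7, 13, 12]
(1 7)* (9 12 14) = (1 7)(9 12 14) = [0, 7, 2, 3, 4, 5, 6, 1, 8, 12, 10, 11, 14, 13, 9]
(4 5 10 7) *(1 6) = [0, 6, 2, 3, 5, 10, 1, 4, 8, 9, 7] = (1 6)(4 5 10 7)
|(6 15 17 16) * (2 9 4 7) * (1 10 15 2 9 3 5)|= |(1 10 15 17 16 6 2 3 5)(4 7 9)|= 9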